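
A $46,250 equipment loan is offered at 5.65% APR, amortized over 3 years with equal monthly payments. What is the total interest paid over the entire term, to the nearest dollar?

At 5.65% the monthly rate is 0.0047083, so the payment is 46,250 × 0.0047083 / (1 − 1.0047083^−36) = $1,399.69.
Total paid = 36 × $1,399.69 = $50,388.84; interest = $50,388.84 − $46,250 = $4,138.84.

$4,139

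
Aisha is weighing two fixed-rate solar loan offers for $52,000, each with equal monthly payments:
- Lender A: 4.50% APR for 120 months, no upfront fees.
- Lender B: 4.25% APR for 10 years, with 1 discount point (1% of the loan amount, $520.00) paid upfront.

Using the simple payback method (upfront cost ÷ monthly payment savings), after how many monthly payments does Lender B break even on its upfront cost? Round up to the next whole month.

84 months

Lender A: at 4.50% the monthly rate is 0.0037500, so the payment is 52,000 × 0.0037500 / (1 − 1.0037500^−120) = $538.92.
Lender B: at 4.25% the monthly rate is 0.0035417, so the payment is 52,000 × 0.0035417 / (1 − 1.0035417^−120) = $532.68.
Monthly savings = $538.92 − $532.68 = $6.24.
Break-even = $520.00 / $6.24 = 83.33 → 84 months.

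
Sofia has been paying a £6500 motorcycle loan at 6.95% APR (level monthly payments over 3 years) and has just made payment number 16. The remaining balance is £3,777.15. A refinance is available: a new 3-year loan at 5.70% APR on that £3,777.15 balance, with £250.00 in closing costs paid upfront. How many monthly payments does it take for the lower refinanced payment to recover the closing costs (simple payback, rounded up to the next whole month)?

Current payment = 6,500 × 6.95%/12 / (1 − (1+0.0057917)^−36) = £200.55.
Refinanced payment = 3,777.15 × 0.0047500 / (1 − (1+0.0047500)^−36) = £114.40.
Monthly savings = £200.55 − £114.40 = £86.15.
Break-even = £250.00 / £86.15 = 2.90 → 3 months.

3 months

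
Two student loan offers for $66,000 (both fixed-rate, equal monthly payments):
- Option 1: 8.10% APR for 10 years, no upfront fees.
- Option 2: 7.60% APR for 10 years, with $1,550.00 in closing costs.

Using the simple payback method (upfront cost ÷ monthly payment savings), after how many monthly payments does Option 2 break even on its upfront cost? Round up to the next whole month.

90 months

Option 1: at 8.10% the monthly rate is 0.0067500, so the payment is 66,000 × 0.0067500 / (1 − 1.0067500^−120) = $804.25.
Option 2: at 7.60% the monthly rate is 0.0063333, so the payment is 66,000 × 0.0063333 / (1 − 1.0063333^−120) = $786.88.
Monthly savings = $804.25 − $786.88 = $17.37.
Break-even = $1,550.00 / $17.37 = 89.23 → 90 months.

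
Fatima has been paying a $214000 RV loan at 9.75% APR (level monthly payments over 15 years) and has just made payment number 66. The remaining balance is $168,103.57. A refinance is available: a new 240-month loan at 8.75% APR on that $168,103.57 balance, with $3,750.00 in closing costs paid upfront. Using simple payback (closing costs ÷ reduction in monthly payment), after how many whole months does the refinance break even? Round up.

Current payment = 214,000 × 9.75%/12 / (1 − (1+0.0081250)^−180) = $2,267.04.
Refinanced payment = 168,103.57 × 0.0072917 / (1 − (1+0.0072917)^−240) = $1,485.55.
Monthly savings = $2,267.04 − $1,485.55 = $781.49.
Break-even = $3,750.00 / $781.49 = 4.80 → 5 months.

5 months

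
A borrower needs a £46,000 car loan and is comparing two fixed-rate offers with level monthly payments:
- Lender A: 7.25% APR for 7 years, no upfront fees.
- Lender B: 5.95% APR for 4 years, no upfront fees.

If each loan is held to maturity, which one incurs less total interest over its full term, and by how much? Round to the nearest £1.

Lender A: monthly rate = 7.25%/12 = 0.0060417; payment = 46,000 × 0.0060417 / (1 − (1+0.0060417)^−84) = £699.90.
Total interest on Lender A = 84 × £699.90 − £46,000 = £12,791.60.
Lender B: at 5.95% the monthly rate is 0.0049583, so the payment is 46,000 × 0.0049583 / (1 − 1.0049583^−48) = £1,079.26.
Total interest on Lender B = 48 × £1,079.26 − £46,000 = £5,804.48.
Lender B is lower by £6,987.12.

Lender B by £6,987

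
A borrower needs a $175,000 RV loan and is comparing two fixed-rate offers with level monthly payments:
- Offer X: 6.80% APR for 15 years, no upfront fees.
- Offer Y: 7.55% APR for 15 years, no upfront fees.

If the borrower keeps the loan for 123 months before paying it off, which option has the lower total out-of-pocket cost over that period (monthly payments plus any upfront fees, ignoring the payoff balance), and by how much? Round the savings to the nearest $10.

Offer X by $9,080

Offer X: at 6.80% the monthly rate is 0.0056667, so the payment is 175,000 × 0.0056667 / (1 − 1.0056667^−180) = $1,553.45.
Offer Y: monthly rate = 7.55%/12 = 0.0062917; payment = 175,000 × 0.0062917 / (1 − (1+0.0062917)^−180) = $1,627.25.
Over 123 months: Offer X costs 123 × $1,553.45 = $191,074.35; Offer Y costs 123 × $1,627.25 = $200,151.75.
Offer X is cheaper by $200,151.75 − $191,074.35 = $9,077.40.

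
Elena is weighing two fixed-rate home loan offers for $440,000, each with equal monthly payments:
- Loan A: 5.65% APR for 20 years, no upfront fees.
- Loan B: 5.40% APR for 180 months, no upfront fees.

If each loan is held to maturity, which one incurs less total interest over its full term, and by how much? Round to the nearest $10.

Loan A: at 5.65% the monthly rate is 0.0047083, so the payment is 440,000 × 0.0047083 / (1 − 1.0047083^−240) = $3,064.10.
Total interest on Loan A = 240 × $3,064.10 − $440,000 = $295,384.00.
Loan B: at 5.40% the monthly rate is 0.0045000, so the payment is 440,000 × 0.0045000 / (1 − 1.0045000^−180) = $3,571.86.
Total interest on Loan B = 180 × $3,571.86 − $440,000 = $202,934.80.
Loan B is lower by $92,449.20.

Loan B by $92,450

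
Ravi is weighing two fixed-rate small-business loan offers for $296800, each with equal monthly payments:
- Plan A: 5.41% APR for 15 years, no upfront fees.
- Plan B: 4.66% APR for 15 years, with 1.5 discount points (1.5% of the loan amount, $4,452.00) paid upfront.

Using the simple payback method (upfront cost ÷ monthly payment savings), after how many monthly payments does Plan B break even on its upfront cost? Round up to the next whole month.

39 months

Plan A: monthly rate = 5.41%/12 = 0.0045083; payment = 296,800 × 0.0045083 / (1 − (1+0.0045083)^−180) = $2,410.95.
Plan B: monthly rate = 4.66%/12 = 0.0038833; payment = 296,800 × 0.0038833 / (1 − (1+0.0038833)^−180) = $2,294.85.
Monthly savings = $2,410.95 − $2,294.85 = $116.10.
Break-even = $4,452.00 / $116.10 = 38.35 → 39 months.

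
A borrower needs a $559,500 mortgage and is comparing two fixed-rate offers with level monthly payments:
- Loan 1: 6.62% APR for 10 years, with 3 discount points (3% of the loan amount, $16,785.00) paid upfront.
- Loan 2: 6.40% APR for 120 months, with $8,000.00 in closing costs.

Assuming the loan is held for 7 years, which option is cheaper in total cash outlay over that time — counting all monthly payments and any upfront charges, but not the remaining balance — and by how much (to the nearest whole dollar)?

Loan 1: monthly rate = 6.62%/12 = 0.0055167; payment = 559,500 × 0.0055167 / (1 − (1+0.0055167)^−120) = $6,387.22.
Loan 2: monthly rate = 6.4%/12 = 0.0053333; payment = 559,500 × 0.0053333 / (1 − (1+0.0053333)^−120) = $6,324.58.
Over 84 months: Loan 1 costs 84 × $6,387.22 + $16,785.00 = $553,311.48; Loan 2 costs 84 × $6,324.58 + $8,000.00 = $539,264.72.
Loan 2 is cheaper by $553,311.48 − $539,264.72 = $14,046.76.

Loan 2 by $14,047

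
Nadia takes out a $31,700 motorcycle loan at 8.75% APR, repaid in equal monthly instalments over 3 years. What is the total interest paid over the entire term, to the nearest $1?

At 8.75% the monthly rate is 0.0072917, so the payment is 31,700 × 0.0072917 / (1 − 1.0072917^−36) = $1,004.37.
Total paid = 36 × $1,004.37 = $36,157.32; interest = $36,157.32 − $31,700 = $4,457.32.

$4,457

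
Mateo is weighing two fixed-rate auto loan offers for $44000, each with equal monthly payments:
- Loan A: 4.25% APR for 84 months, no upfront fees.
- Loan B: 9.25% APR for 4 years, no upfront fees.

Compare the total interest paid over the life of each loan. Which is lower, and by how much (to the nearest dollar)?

Loan A by $1,862

Loan A: at 4.25% the monthly rate is 0.0035417, so the payment is 44,000 × 0.0035417 / (1 − 1.0035417^−84) = $606.50.
Total interest on Loan A = 84 × $606.50 − $44,000 = $6,946.00.
Loan B: monthly rate = 9.25%/12 = 0.0077083; payment = 44,000 × 0.0077083 / (1 − (1+0.0077083)^−48) = $1,100.17.
Total interest on Loan B = 48 × $1,100.17 − $44,000 = $8,808.16.
Loan A is lower by $1,862.16.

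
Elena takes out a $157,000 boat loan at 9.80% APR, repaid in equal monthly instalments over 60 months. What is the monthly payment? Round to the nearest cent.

At 9.80% the monthly rate is 0.0081667, so the payment is 157,000 × 0.0081667 / (1 − 1.0081667^−60) = $3,320.36.

$3,320.36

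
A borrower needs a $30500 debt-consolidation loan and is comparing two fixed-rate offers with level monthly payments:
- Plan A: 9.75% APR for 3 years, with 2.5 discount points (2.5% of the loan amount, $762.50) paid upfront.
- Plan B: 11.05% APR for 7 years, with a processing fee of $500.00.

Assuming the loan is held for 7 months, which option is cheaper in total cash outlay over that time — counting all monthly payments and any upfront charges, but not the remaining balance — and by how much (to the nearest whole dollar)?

Plan A: at 9.75% the monthly rate is 0.0081250, so the payment is 30,500 × 0.0081250 / (1 − 1.0081250^−36) = $980.57.
Plan B: at 11.05% the monthly rate is 0.0092083, so the payment is 30,500 × 0.0092083 / (1 − 1.0092083^−84) = $523.04.
Over 7 months: Plan A costs 7 × $980.57 + $762.50 = $7,626.49; Plan B costs 7 × $523.04 + $500.00 = $4,161.28.
Plan B is cheaper by $7,626.49 − $4,161.28 = $3,465.21.

Plan B by $3,465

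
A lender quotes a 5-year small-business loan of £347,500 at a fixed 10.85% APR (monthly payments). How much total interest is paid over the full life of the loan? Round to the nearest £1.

£104,271

At 10.85% the monthly rate is 0.0090417, so the payment is 347,500 × 0.0090417 / (1 − 1.0090417^−60) = £7,529.52.
Total paid = 60 × £7,529.52 = £451,771.20; interest = £451,771.20 − £347,500 = £104,271.20.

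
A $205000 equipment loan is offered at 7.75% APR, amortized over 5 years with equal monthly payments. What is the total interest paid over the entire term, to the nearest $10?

$42,930

At 7.75% the monthly rate is 0.0064583, so the payment is 205,000 × 0.0064583 / (1 − 1.0064583^−60) = $4,132.18.
Total paid = 60 × $4,132.18 = $247,930.80; interest = $247,930.80 − $205,000 = $42,930.80.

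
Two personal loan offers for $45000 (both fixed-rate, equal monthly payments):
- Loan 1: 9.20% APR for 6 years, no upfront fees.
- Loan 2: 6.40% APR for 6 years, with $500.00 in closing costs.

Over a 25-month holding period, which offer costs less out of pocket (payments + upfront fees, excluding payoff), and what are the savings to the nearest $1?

Loan 2 by $1,033

Loan 1: at 9.20% the monthly rate is 0.0076667, so the payment is 45,000 × 0.0076667 / (1 − 1.0076667^−72) = $815.62.
Loan 2: monthly rate = 6.4%/12 = 0.0053333; payment = 45,000 × 0.0053333 / (1 − (1+0.0053333)^−72) = $754.31.
Over 25 months: Loan 1 costs 25 × $815.62 = $20,390.50; Loan 2 costs 25 × $754.31 + $500.00 = $19,357.75.
Loan 2 is cheaper by $20,390.50 − $19,357.75 = $1,032.75.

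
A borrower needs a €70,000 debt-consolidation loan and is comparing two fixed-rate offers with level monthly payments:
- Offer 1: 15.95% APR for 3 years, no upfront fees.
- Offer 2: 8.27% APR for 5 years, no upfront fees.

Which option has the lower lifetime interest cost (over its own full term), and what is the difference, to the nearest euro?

Offer 2 by €2,829

Offer 1: at 15.95% the monthly rate is 0.0132917, so the payment is 70,000 × 0.0132917 / (1 − 1.0132917^−36) = €2,459.26.
Total interest on Offer 1 = 36 × €2,459.26 − €70,000 = €18,533.36.
Offer 2: monthly rate = 8.27%/12 = 0.0068917; payment = 70,000 × 0.0068917 / (1 − (1+0.0068917)^−60) = €1,428.41.
Total interest on Offer 2 = 60 × €1,428.41 − €70,000 = €15,704.60.
Offer 2 is lower by €2,828.76.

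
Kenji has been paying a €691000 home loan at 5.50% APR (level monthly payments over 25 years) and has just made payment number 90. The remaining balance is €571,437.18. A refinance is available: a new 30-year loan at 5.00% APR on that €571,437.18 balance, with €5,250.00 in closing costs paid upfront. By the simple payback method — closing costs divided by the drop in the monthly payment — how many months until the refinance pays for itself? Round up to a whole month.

Current payment = 691,000 × 5.5%/12 / (1 − (1+0.0045833)^−300) = €4,243.34.
Refinanced payment = 571,437.18 × 0.0041667 / (1 − (1+0.0041667)^−360) = €3,067.60.
Monthly savings = €4,243.34 − €3,067.60 = €1,175.74.
Break-even = €5,250.00 / €1,175.74 = 4.47 → 5 months.

5 months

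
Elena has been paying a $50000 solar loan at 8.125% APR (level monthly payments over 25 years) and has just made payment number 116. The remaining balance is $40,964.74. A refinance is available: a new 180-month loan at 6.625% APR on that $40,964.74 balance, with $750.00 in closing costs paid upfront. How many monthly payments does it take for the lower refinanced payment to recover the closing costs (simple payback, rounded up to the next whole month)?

Current payment = 50,000 × 8.125%/12 / (1 − (1+0.0067708)^−300) = $390.06.
Refinanced payment = 40,964.74 × 0.0055208 / (1 − (1+0.0055208)^−180) = $359.67.
Monthly savings = $390.06 − $359.67 = $30.39.
Break-even = $750.00 / $30.39 = 24.68 → 25 months.

25 months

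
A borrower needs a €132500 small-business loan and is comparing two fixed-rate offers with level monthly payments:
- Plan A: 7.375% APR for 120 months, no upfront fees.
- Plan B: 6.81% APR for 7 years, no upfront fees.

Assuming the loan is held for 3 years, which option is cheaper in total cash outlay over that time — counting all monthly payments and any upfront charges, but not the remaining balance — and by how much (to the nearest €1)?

Plan A: monthly rate = 7.375%/12 = 0.0061458; payment = 132,500 × 0.0061458 / (1 − (1+0.0061458)^−120) = €1,564.17.
Plan B: at 6.81% the monthly rate is 0.0056750, so the payment is 132,500 × 0.0056750 / (1 − 1.0056750^−84) = €1,987.50.
Over 36 months: Plan A costs 36 × €1,564.17 = €56,310.12; Plan B costs 36 × €1,987.50 = €71,550.00.
Plan A is cheaper by €71,550.00 − €56,310.12 = €15,239.88.

Plan A by €15,240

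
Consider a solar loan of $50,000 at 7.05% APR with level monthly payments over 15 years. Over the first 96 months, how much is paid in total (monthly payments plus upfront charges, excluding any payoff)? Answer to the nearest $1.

At 7.05% the monthly rate is 0.0058750, so the payment is 50,000 × 0.0058750 / (1 − 1.0058750^−180) = $450.81.
Total outlay = 96 × $450.81 = $43,277.76.

$43,278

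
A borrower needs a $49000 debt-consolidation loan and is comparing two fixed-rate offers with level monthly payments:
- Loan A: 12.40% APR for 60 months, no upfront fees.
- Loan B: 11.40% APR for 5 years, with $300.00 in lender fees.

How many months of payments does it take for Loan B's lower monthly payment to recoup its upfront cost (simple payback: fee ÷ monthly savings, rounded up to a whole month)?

13 months

Loan A: at 12.40% the monthly rate is 0.0103333, so the payment is 49,000 × 0.0103333 / (1 − 1.0103333^−60) = $1,099.91.
Loan B: monthly rate = 11.4%/12 = 0.0095000; payment = 49,000 × 0.0095000 / (1 − (1+0.0095000)^−60) = $1,075.18.
Monthly savings = $1,099.91 − $1,075.18 = $24.73.
Break-even = $300.00 / $24.73 = 12.13 → 13 months.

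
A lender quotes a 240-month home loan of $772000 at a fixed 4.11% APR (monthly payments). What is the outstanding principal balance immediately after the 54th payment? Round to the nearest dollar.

With monthly rate i = 4.11%/12 = 0.0034250, the balance after k of n payments is P · [(1+i)^n − (1+i)^k] / [(1+i)^n − 1].
(1+0.0034250)^240 = 2.27185239 and (1+0.0034250)^54 = 1.20277814, so the balance is 772,000 × (2.27185239 − 1.20277814) / (2.27185239 − 1) = $648,915.97.

$648,916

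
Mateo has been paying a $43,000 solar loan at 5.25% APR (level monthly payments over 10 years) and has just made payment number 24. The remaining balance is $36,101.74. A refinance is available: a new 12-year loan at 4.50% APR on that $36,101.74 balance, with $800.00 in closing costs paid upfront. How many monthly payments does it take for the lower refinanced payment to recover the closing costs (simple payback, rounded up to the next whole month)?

Current payment = 43,000 × 5.25%/12 / (1 − (1+0.0043750)^−120) = $461.35.
Refinanced payment = 36,101.74 × 0.0037500 / (1 − (1+0.0037500)^−144) = $324.92.
Monthly savings = $461.35 − $324.92 = $136.43.
Break-even = $800.00 / $136.43 = 5.86 → 6 months.

6 months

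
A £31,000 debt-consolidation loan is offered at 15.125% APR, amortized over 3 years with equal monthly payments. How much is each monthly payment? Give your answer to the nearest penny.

£1,076.52

Monthly rate = 15.125%/12 = 0.0126042; payment = 31,000 × 0.0126042 / (1 − (1+0.0126042)^−36) = £1,076.52.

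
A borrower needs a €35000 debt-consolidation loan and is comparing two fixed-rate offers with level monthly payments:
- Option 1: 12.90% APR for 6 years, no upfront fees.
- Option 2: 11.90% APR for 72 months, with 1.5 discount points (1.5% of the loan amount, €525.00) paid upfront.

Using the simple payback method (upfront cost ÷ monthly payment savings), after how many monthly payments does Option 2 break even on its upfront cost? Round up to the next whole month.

29 months

Option 1: at 12.90% the monthly rate is 0.0107500, so the payment is 35,000 × 0.0107500 / (1 − 1.0107500^−72) = €700.75.
Option 2: at 11.90% the monthly rate is 0.0099167, so the payment is 35,000 × 0.0099167 / (1 − 1.0099167^−72) = €682.44.
Monthly savings = €700.75 − €682.44 = €18.31.
Break-even = €525.00 / €18.31 = 28.67 → 29 months.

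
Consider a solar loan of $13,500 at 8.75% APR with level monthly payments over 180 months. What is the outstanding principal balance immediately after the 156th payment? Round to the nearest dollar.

$2,961

With monthly rate i = 8.75%/12 = 0.0072917, the balance after k of n payments is P · [(1+i)^n − (1+i)^k] / [(1+i)^n − 1].
(1+0.0072917)^180 = 3.69779974 and (1+0.0072917)^156 = 3.10611551, so the balance is 13,500 × (3.69779974 − 3.10611551) / (3.69779974 − 1) = $2,960.83.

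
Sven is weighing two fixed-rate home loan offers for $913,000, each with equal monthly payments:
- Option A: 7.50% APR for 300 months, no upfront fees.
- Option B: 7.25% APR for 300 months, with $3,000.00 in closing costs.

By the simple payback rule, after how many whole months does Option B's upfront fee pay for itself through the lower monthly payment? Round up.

Option A: monthly rate = 7.5%/12 = 0.0062500; payment = 913,000 × 0.0062500 / (1 − (1+0.0062500)^−300) = $6,746.99.
Option B: at 7.25% the monthly rate is 0.0060417, so the payment is 913,000 × 0.0060417 / (1 − 1.0060417^−300) = $6,599.23.
Monthly savings = $6,746.99 − $6,599.23 = $147.76.
Break-even = $3,000.00 / $147.76 = 20.30 → 21 months.

21 months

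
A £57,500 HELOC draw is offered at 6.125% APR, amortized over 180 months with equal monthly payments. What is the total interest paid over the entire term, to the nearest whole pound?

£30,540

At 6.125% the monthly rate is 0.0051042, so the payment is 57,500 × 0.0051042 / (1 − 1.0051042^−180) = £489.11.
Total paid = 180 × £489.11 = £88,039.80; interest = £88,039.80 − £57,500 = £30,539.80.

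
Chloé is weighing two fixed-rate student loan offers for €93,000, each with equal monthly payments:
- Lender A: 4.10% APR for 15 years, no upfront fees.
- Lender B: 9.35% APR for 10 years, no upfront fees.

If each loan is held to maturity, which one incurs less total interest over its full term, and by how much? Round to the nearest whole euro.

Lender A: at 4.10% the monthly rate is 0.0034167, so the payment is 93,000 × 0.0034167 / (1 − 1.0034167^−180) = €692.58.
Total interest on Lender A = 180 × €692.58 − €93,000 = €31,664.40.
Lender B: at 9.35% the monthly rate is 0.0077917, so the payment is 93,000 × 0.0077917 / (1 − 1.0077917^−120) = €1,195.77.
Total interest on Lender B = 120 × €1,195.77 − €93,000 = €50,492.40.
Lender A is lower by €18,828.00.

Lender A by €18,828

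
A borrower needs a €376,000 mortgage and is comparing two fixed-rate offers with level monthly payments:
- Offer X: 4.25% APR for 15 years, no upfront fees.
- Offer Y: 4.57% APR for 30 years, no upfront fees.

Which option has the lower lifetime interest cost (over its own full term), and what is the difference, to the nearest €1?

Offer X: monthly rate = 4.25%/12 = 0.0035417; payment = 376,000 × 0.0035417 / (1 − (1+0.0035417)^−180) = €2,828.57.
Total interest on Offer X = 180 × €2,828.57 − €376,000 = €133,142.60.
Offer Y: at 4.57% the monthly rate is 0.0038083, so the payment is 376,000 × 0.0038083 / (1 − 1.0038083^−360) = €1,920.81.
Total interest on Offer Y = 360 × €1,920.81 − €376,000 = €315,491.60.
Offer X is lower by €182,349.00.

Offer X by €182,349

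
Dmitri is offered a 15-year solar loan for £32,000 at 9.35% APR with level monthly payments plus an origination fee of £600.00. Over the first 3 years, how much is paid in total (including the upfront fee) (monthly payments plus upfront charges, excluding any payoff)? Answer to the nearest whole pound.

£12,525

Monthly rate = 9.35%/12 = 0.0077917; payment = 32,000 × 0.0077917 / (1 − (1+0.0077917)^−180) = £331.26.
Total outlay = 36 × £331.26 + £600.00 = £12,525.36.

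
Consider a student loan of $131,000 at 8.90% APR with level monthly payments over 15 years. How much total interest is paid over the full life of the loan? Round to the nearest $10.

Monthly rate = 8.9%/12 = 0.0074167; payment = 131,000 × 0.0074167 / (1 − (1+0.0074167)^−180) = $1,320.91.
Total paid = 180 × $1,320.91 = $237,763.80; interest = $237,763.80 − $131,000 = $106,763.80.

$106,760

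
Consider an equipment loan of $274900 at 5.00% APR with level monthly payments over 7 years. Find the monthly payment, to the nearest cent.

$3,885.41

Monthly rate = 5%/12 = 0.0041667; payment = 274,900 × 0.0041667 / (1 − (1+0.0041667)^−84) = $3,885.41.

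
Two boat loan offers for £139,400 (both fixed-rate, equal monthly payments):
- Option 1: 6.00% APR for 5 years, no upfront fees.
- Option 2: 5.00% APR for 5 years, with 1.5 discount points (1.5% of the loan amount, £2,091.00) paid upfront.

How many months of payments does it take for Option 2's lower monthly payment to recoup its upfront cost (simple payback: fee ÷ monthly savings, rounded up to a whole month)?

33 months

Option 1: monthly rate = 6%/12 = 0.0050000; payment = 139,400 × 0.0050000 / (1 − (1+0.0050000)^−60) = £2,694.99.
Option 2: at 5.00% the monthly rate is 0.0041667, so the payment is 139,400 × 0.0041667 / (1 − 1.0041667^−60) = £2,630.65.
Monthly savings = £2,694.99 − £2,630.65 = £64.34.
Break-even = £2,091.00 / £64.34 = 32.50 → 33 months.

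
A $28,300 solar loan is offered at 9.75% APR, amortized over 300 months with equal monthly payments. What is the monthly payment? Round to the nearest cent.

$252.19

Monthly rate = 9.75%/12 = 0.0081250; payment = 28,300 × 0.0081250 / (1 − (1+0.0081250)^−300) = $252.19.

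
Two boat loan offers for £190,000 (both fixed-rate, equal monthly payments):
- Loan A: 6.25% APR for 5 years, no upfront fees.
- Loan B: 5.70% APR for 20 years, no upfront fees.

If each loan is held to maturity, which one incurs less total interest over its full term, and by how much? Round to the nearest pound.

Loan A: at 6.25% the monthly rate is 0.0052083, so the payment is 190,000 × 0.0052083 / (1 − 1.0052083^−60) = £3,695.36.
Total interest on Loan A = 60 × £3,695.36 − £190,000 = £31,721.60.
Loan B: monthly rate = 5.7%/12 = 0.0047500; payment = 190,000 × 0.0047500 / (1 − (1+0.0047500)^−240) = £1,328.54.
Total interest on Loan B = 240 × £1,328.54 − £190,000 = £128,849.60.
Loan A is lower by £97,128.00.

Loan A by £97,128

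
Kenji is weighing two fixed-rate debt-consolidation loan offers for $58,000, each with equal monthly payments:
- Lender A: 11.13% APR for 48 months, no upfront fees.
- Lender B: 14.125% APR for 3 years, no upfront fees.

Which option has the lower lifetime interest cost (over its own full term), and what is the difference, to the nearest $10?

Lender A: at 11.13% the monthly rate is 0.0092750, so the payment is 58,000 × 0.0092750 / (1 − 1.0092750^−48) = $1,502.70.
Total interest on Lender A = 48 × $1,502.70 − $58,000 = $14,129.60.
Lender B: at 14.125% the monthly rate is 0.0117708, so the payment is 58,000 × 0.0117708 / (1 − 1.0117708^−36) = $1,985.83.
Total interest on Lender B = 36 × $1,985.83 − $58,000 = $13,489.88.
Lender B is lower by $639.72.

Lender B by $640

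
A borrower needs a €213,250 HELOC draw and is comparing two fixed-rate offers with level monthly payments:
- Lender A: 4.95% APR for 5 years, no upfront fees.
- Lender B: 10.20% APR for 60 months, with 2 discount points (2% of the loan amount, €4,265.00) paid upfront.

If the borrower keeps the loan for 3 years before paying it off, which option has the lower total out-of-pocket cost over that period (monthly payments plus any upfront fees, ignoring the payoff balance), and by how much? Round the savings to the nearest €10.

Lender A by €23,440

Lender A: monthly rate = 4.95%/12 = 0.0041250; payment = 213,250 × 0.0041250 / (1 − (1+0.0041250)^−60) = €4,019.41.
Lender B: at 10.20% the monthly rate is 0.0085000, so the payment is 213,250 × 0.0085000 / (1 − 1.0085000^−60) = €4,551.95.
Over 36 months: Lender A costs 36 × €4,019.41 = €144,698.76; Lender B costs 36 × €4,551.95 + €4,265.00 = €168,135.20.
Lender A is cheaper by €168,135.20 − €144,698.76 = €23,436.44.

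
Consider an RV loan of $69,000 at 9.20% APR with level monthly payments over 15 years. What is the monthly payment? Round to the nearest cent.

Monthly rate = 9.2%/12 = 0.0076667; payment = 69,000 × 0.0076667 / (1 − (1+0.0076667)^−180) = $708.08.

$708.08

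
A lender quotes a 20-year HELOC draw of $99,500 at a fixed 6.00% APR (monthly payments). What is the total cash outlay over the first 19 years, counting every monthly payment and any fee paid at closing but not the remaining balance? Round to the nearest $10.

At 6.00% the monthly rate is 0.0050000, so the payment is 99,500 × 0.0050000 / (1 − 1.0050000^−240) = $712.85.
Total outlay = 228 × $712.85 = $162,529.80.

$162,530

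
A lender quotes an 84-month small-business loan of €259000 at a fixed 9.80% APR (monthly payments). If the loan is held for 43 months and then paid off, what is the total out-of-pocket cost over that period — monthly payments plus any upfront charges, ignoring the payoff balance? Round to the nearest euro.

€183,739

At 9.80% the monthly rate is 0.0081667, so the payment is 259,000 × 0.0081667 / (1 − 1.0081667^−84) = €4,272.99.
Total outlay = 43 × €4,272.99 = €183,738.57.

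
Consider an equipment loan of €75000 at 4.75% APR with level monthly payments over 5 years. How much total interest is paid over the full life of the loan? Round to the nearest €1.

Monthly rate = 4.75%/12 = 0.0039583; payment = 75,000 × 0.0039583 / (1 − (1+0.0039583)^−60) = €1,406.77.
Total paid = 60 × €1,406.77 = €84,406.20; interest = €84,406.20 − €75,000 = €9,406.20.

€9,406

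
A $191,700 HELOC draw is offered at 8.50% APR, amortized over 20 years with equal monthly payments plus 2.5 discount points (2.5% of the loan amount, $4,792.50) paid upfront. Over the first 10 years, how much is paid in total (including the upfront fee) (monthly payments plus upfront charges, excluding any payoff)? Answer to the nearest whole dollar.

Monthly rate = 8.5%/12 = 0.0070833; payment = 191,700 × 0.0070833 / (1 − (1+0.0070833)^−240) = $1,663.62.
Total outlay = 120 × $1,663.62 + $4,792.50 = $204,426.90.

$204,427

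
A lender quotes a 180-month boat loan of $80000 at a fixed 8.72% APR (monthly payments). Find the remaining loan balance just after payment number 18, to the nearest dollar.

$75,847

With monthly rate i = 8.72%/12 = 0.0072667, the balance after k of n payments is P · [(1+i)^n − (1+i)^k] / [(1+i)^n − 1].
(1+0.0072667)^180 = 3.68131674 and (1+0.0072667)^18 = 1.13920090, so the balance is 80,000 × (3.68131674 − 1.13920090) / (3.68131674 − 1) = $75,846.79.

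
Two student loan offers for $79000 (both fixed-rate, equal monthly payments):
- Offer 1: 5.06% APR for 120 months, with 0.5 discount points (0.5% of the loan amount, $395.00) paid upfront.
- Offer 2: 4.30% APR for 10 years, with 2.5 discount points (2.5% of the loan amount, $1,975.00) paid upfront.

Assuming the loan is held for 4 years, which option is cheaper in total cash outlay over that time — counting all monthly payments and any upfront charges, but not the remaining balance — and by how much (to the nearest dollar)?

Offer 1 by $184

Offer 1: at 5.06% the monthly rate is 0.0042167, so the payment is 79,000 × 0.0042167 / (1 − 1.0042167^−120) = $840.24.
Offer 2: at 4.30% the monthly rate is 0.0035833, so the payment is 79,000 × 0.0035833 / (1 − 1.0035833^−120) = $811.15.
Over 48 months: Offer 1 costs 48 × $840.24 + $395.00 = $40,726.52; Offer 2 costs 48 × $811.15 + $1,975.00 = $40,910.20.
Offer 1 is cheaper by $40,910.20 − $40,726.52 = $183.68.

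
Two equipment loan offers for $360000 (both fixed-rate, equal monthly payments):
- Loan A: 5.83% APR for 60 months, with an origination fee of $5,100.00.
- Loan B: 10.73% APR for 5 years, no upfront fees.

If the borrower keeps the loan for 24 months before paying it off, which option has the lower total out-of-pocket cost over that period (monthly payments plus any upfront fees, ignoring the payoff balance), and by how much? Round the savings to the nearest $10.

Loan A: monthly rate = 5.83%/12 = 0.0048583; payment = 360,000 × 0.0048583 / (1 − (1+0.0048583)^−60) = $6,931.39.
Loan B: at 10.73% the monthly rate is 0.0089417, so the payment is 360,000 × 0.0089417 / (1 − 1.0089417^−60) = $7,778.89.
Over 24 months: Loan A costs 24 × $6,931.39 + $5,100.00 = $171,453.36; Loan B costs 24 × $7,778.89 = $186,693.36.
Loan A is cheaper by $186,693.36 − $171,453.36 = $15,240.00.

Loan A by $15,240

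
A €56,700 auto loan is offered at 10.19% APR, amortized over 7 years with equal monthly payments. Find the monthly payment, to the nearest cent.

At 10.19% the monthly rate is 0.0084917, so the payment is 56,700 × 0.0084917 / (1 − 1.0084917^−84) = €946.86.

€946.86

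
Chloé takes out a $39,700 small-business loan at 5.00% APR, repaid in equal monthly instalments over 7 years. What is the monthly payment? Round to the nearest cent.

Monthly rate = 5%/12 = 0.0041667; payment = 39,700 × 0.0041667 / (1 − (1+0.0041667)^−84) = $561.12.

$561.12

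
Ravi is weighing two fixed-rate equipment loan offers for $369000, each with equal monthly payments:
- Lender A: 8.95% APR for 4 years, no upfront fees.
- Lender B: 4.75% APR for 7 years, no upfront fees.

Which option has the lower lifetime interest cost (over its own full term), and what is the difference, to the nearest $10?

Lender A: monthly rate = 8.95%/12 = 0.0074583; payment = 369,000 × 0.0074583 / (1 − (1+0.0074583)^−48) = $9,173.82.
Total interest on Lender A = 48 × $9,173.82 − $369,000 = $71,343.36.
Lender B: at 4.75% the monthly rate is 0.0039583, so the payment is 369,000 × 0.0039583 / (1 − 1.0039583^−84) = $5,172.18.
Total interest on Lender B = 84 × $5,172.18 − $369,000 = $65,463.12.
Lender B is lower by $5,880.24.

Lender B by $5,880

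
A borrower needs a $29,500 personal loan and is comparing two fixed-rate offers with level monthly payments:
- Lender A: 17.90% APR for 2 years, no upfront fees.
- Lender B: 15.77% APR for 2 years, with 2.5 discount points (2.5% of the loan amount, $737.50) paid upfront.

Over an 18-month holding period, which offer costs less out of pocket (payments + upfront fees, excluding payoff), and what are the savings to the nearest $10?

Lender A by $190

Lender A: monthly rate = 17.9%/12 = 0.0149167; payment = 29,500 × 0.0149167 / (1 − (1+0.0149167)^−24) = $1,471.34.
Lender B: at 15.77% the monthly rate is 0.0131417, so the payment is 29,500 × 0.0131417 / (1 − 1.0131417^−24) = $1,441.17.
Over 18 months: Lender A costs 18 × $1,471.34 = $26,484.12; Lender B costs 18 × $1,441.17 + $737.50 = $26,678.56.
Lender A is cheaper by $26,678.56 − $26,484.12 = $194.44.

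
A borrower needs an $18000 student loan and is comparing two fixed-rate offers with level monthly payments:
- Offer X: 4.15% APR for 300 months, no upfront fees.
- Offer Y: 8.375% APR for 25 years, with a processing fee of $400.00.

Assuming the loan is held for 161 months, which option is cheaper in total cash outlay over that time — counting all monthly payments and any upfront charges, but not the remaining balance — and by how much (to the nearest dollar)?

Offer X: monthly rate = 4.15%/12 = 0.0034583; payment = 18,000 × 0.0034583 / (1 − (1+0.0034583)^−300) = $96.51.
Offer Y: monthly rate = 8.375%/12 = 0.0069792; payment = 18,000 × 0.0069792 / (1 − (1+0.0069792)^−300) = $143.43.
Over 161 months: Offer X costs 161 × $96.51 = $15,538.11; Offer Y costs 161 × $143.43 + $400.00 = $23,492.23.
Offer X is cheaper by $23,492.23 − $15,538.11 = $7,954.12.

Offer X by $7,954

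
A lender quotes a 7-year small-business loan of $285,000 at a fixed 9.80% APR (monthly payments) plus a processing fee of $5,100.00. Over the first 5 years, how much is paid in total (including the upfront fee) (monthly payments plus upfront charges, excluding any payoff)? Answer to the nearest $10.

$287,220

At 9.80% the monthly rate is 0.0081667, so the payment is 285,000 × 0.0081667 / (1 − 1.0081667^−84) = $4,701.94.
Total outlay = 60 × $4,701.94 + $5,100.00 = $287,216.40.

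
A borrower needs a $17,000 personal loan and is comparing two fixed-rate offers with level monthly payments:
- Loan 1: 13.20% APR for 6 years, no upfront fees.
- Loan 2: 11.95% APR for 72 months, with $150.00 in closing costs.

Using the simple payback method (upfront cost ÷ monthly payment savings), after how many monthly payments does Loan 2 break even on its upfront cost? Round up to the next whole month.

Loan 1: monthly rate = 13.2%/12 = 0.0110000; payment = 17,000 × 0.0110000 / (1 − (1+0.0110000)^−72) = $343.06.
Loan 2: monthly rate = 11.95%/12 = 0.0099583; payment = 17,000 × 0.0099583 / (1 − (1+0.0099583)^−72) = $331.91.
Monthly savings = $343.06 − $331.91 = $11.15.
Break-even = $150.00 / $11.15 = 13.45 → 14 months.

14 months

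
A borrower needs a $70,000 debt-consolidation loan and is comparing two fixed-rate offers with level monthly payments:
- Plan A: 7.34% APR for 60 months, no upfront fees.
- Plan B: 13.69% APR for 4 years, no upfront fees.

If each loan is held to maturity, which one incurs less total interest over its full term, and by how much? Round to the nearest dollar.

Plan A by $7,455

Plan A: at 7.34% the monthly rate is 0.0061167, so the payment is 70,000 × 0.0061167 / (1 − 1.0061167^−60) = $1,397.34.
Total interest on Plan A = 60 × $1,397.34 − $70,000 = $13,840.40.
Plan B: at 13.69% the monthly rate is 0.0114083, so the payment is 70,000 × 0.0114083 / (1 − 1.0114083^−48) = $1,901.99.
Total interest on Plan B = 48 × $1,901.99 − $70,000 = $21,295.52.
Plan A is lower by $7,455.12.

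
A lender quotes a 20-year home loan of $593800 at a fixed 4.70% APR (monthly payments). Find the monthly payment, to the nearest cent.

At 4.70% the monthly rate is 0.0039167, so the payment is 593,800 × 0.0039167 / (1 − 1.0039167^−240) = $3,821.08.

$3,821.08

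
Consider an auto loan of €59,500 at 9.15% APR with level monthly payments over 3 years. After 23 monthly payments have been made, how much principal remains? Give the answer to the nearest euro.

€23,384

With monthly rate i = 9.15%/12 = 0.0076250, the balance after k of n payments is P · [(1+i)^n − (1+i)^k] / [(1+i)^n − 1].
(1+0.0076250)^36 = 1.31450315 and (1+0.0076250)^23 = 1.19090052, so the balance is 59,500 × (1.31450315 − 1.19090052) / (1.31450315 − 1) = €23,384.05.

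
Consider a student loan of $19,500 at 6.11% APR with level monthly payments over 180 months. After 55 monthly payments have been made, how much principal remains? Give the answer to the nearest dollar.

$15,296

With monthly rate i = 6.11%/12 = 0.0050917, the balance after k of n payments is P · [(1+i)^n − (1+i)^k] / [(1+i)^n − 1].
(1+0.0050917)^180 = 2.49471535 and (1+0.0050917)^55 = 1.32224512, so the balance is 19,500 × (2.49471535 − 1.32224512) / (2.49471535 − 1) = $15,296.00.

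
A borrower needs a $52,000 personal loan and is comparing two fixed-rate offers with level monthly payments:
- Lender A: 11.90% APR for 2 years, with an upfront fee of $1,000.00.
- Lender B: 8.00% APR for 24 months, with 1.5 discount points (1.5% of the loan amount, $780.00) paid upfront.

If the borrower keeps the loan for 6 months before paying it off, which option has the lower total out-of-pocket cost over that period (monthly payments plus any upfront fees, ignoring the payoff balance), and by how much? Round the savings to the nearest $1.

Lender A: monthly rate = 11.9%/12 = 0.0099167; payment = 52,000 × 0.0099167 / (1 − (1+0.0099167)^−24) = $2,445.39.
Lender B: monthly rate = 8%/12 = 0.0066667; payment = 52,000 × 0.0066667 / (1 − (1+0.0066667)^−24) = $2,351.82.
Over 6 months: Lender A costs 6 × $2,445.39 + $1,000.00 = $15,672.34; Lender B costs 6 × $2,351.82 + $780.00 = $14,890.92.
Lender B is cheaper by $15,672.34 − $14,890.92 = $781.42.

Lender B by $781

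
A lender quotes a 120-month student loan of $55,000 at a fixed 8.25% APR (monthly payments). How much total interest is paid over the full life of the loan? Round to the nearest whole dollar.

$25,951

At 8.25% the monthly rate is 0.0068750, so the payment is 55,000 × 0.0068750 / (1 − 1.0068750^−120) = $674.59.
Total paid = 120 × $674.59 = $80,950.80; interest = $80,950.80 − $55,000 = $25,950.80.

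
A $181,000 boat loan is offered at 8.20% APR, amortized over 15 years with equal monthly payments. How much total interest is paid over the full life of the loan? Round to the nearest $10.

$134,120

Monthly rate = 8.2%/12 = 0.0068333; payment = 181,000 × 0.0068333 / (1 − (1+0.0068333)^−180) = $1,750.69.
Total paid = 180 × $1,750.69 = $315,124.20; interest = $315,124.20 − $181,000 = $134,124.20.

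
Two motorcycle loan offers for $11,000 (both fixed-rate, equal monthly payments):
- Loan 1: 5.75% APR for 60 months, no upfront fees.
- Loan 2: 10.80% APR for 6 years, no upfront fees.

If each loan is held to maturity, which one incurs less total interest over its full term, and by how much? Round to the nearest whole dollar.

Loan 1: monthly rate = 5.75%/12 = 0.0047917; payment = 11,000 × 0.0047917 / (1 − (1+0.0047917)^−60) = $211.38.
Total interest on Loan 1 = 60 × $211.38 − $11,000 = $1,682.80.
Loan 2: monthly rate = 10.8%/12 = 0.0090000; payment = 11,000 × 0.0090000 / (1 − (1+0.0090000)^−72) = $208.25.
Total interest on Loan 2 = 72 × $208.25 − $11,000 = $3,994.00.
Loan 1 is lower by $2,311.20.

Loan 1 by $2,311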